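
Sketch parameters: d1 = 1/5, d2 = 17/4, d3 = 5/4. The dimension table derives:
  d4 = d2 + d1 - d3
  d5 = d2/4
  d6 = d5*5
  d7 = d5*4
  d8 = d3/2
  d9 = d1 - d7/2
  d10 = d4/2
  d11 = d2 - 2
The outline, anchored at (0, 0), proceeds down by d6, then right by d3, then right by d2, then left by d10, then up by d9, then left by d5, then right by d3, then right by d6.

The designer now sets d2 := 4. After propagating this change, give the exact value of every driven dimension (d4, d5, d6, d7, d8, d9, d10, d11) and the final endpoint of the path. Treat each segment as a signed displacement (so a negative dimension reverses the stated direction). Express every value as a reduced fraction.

d4 = 59/20
d5 = 1
d6 = 5
d7 = 4
d8 = 5/8
d9 = -9/5
d10 = 59/40
d11 = 2
endpoint = (361/40, -34/5)

Apply edit: d2 := 4
  d4 = d2 + d1 - d3 = 59/20
  d5 = d2/4 = 1
  d6 = d5*5 = 5
  d7 = d5*4 = 4
  d8 = d3/2 = 5/8
  d9 = d1 - d7/2 = -9/5
  d10 = d4/2 = 59/40
  d11 = d2 - 2 = 2
Walk from origin (0, 0):
  seg 1: down by d6 = 5 → (0, -5)
  seg 2: right by d3 = 5/4 → (5/4, -5)
  seg 3: right by d2 = 4 → (21/4, -5)
  seg 4: left by d10 = 59/40 → (151/40, -5)
  seg 5: up by d9 = -9/5 → (151/40, -34/5)
  seg 6: left by d5 = 1 → (111/40, -34/5)
  seg 7: right by d3 = 5/4 → (161/40, -34/5)
  seg 8: right by d6 = 5 → (361/40, -34/5)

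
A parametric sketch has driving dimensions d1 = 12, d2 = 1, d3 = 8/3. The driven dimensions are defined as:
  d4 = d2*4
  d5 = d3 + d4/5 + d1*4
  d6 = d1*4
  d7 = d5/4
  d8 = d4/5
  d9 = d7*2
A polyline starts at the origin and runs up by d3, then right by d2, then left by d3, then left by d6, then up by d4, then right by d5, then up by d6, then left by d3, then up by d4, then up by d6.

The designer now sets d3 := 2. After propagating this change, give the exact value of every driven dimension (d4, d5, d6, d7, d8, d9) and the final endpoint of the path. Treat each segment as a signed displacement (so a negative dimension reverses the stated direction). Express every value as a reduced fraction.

Apply edit: d3 := 2
  d4 = d2*4 = 4
  d5 = d3 + d4/5 + d1*4 = 254/5
  d6 = d1*4 = 48
  d7 = d5/4 = 127/10
  d8 = d4/5 = 4/5
  d9 = d7*2 = 127/5
Walk from origin (0, 0):
  seg 1: up by d3 = 2 → (0, 2)
  seg 2: right by d2 = 1 → (1, 2)
  seg 3: left by d3 = 2 → (-1, 2)
  seg 4: left by d6 = 48 → (-49, 2)
  seg 5: up by d4 = 4 → (-49, 6)
  seg 6: right by d5 = 254/5 → (9/5, 6)
  seg 7: up by d6 = 48 → (9/5, 54)
  seg 8: left by d3 = 2 → (-1/5, 54)
  seg 9: up by d4 = 4 → (-1/5, 58)
  seg 10: up by d6 = 48 → (-1/5, 106)

d4 = 4
d5 = 254/5
d6 = 48
d7 = 127/10
d8 = 4/5
d9 = 127/5
endpoint = (-1/5, 106)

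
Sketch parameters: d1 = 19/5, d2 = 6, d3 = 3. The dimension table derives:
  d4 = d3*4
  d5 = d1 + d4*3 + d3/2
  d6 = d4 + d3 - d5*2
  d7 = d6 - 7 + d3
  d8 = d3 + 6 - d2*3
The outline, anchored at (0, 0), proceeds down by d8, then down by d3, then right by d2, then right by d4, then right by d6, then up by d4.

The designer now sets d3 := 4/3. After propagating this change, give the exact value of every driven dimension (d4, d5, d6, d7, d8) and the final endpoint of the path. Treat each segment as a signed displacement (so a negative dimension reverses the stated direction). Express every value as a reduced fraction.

d4 = 16/3
d5 = 307/15
d6 = -514/15
d7 = -599/15
d8 = -32/3
endpoint = (-344/15, 44/3)

Apply edit: d3 := 4/3
  d4 = d3*4 = 16/3
  d5 = d1 + d4*3 + d3/2 = 307/15
  d6 = d4 + d3 - d5*2 = -514/15
  d7 = d6 - 7 + d3 = -599/15
  d8 = d3 + 6 - d2*3 = -32/3
Walk from origin (0, 0):
  seg 1: down by d8 = -32/3 → (0, 32/3)
  seg 2: down by d3 = 4/3 → (0, 28/3)
  seg 3: right by d2 = 6 → (6, 28/3)
  seg 4: right by d4 = 16/3 → (34/3, 28/3)
  seg 5: right by d6 = -514/15 → (-344/15, 28/3)
  seg 6: up by d4 = 16/3 → (-344/15, 44/3)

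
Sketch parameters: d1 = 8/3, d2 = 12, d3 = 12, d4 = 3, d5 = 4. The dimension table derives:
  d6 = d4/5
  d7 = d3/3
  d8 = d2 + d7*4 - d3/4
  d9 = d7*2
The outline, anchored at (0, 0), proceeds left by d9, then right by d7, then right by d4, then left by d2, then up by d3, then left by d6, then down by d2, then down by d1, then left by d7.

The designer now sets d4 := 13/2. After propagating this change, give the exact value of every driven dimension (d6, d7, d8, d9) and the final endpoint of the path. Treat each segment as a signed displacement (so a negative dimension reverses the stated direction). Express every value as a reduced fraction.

Apply edit: d4 := 13/2
  d6 = d4/5 = 13/10
  d7 = d3/3 = 4
  d8 = d2 + d7*4 - d3/4 = 25
  d9 = d7*2 = 8
Walk from origin (0, 0):
  seg 1: left by d9 = 8 → (-8, 0)
  seg 2: right by d7 = 4 → (-4, 0)
  seg 3: right by d4 = 13/2 → (5/2, 0)
  seg 4: left by d2 = 12 → (-19/2, 0)
  seg 5: up by d3 = 12 → (-19/2, 12)
  seg 6: left by d6 = 13/10 → (-54/5, 12)
  seg 7: down by d2 = 12 → (-54/5, 0)
  seg 8: down by d1 = 8/3 → (-54/5, -8/3)
  seg 9: left by d7 = 4 → (-74/5, -8/3)

d6 = 13/10
d7 = 4
d8 = 25
d9 = 8
endpoint = (-74/5, -8/3)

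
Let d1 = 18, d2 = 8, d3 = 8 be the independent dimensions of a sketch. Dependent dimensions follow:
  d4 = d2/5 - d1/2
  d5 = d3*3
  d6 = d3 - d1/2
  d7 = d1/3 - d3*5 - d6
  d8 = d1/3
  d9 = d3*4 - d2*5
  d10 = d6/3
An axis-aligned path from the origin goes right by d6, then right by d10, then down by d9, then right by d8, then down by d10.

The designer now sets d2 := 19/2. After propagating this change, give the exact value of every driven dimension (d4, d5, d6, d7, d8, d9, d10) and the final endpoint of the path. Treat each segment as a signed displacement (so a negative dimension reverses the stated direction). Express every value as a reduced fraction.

Apply edit: d2 := 19/2
  d4 = d2/5 - d1/2 = -71/10
  d5 = d3*3 = 24
  d6 = d3 - d1/2 = -1
  d7 = d1/3 - d3*5 - d6 = -33
  d8 = d1/3 = 6
  d9 = d3*4 - d2*5 = -31/2
  d10 = d6/3 = -1/3
Walk from origin (0, 0):
  seg 1: right by d6 = -1 → (-1, 0)
  seg 2: right by d10 = -1/3 → (-4/3, 0)
  seg 3: down by d9 = -31/2 → (-4/3, 31/2)
  seg 4: right by d8 = 6 → (14/3, 31/2)
  seg 5: down by d10 = -1/3 → (14/3, 95/6)

d4 = -71/10
d5 = 24
d6 = -1
d7 = -33
d8 = 6
d9 = -31/2
d10 = -1/3
endpoint = (14/3, 95/6)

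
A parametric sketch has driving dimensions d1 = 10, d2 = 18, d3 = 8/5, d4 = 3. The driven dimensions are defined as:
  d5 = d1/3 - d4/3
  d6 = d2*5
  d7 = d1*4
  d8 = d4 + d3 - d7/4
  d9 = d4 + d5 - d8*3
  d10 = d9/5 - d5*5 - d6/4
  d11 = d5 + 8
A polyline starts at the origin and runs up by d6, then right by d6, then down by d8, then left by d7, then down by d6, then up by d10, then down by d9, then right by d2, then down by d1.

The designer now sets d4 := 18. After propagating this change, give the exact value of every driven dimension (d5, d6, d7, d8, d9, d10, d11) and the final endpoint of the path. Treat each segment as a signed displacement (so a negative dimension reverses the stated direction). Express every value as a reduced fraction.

Apply edit: d4 := 18
  d5 = d1/3 - d4/3 = -8/3
  d6 = d2*5 = 90
  d7 = d1*4 = 40
  d8 = d4 + d3 - d7/4 = 48/5
  d9 = d4 + d5 - d8*3 = -202/15
  d10 = d9/5 - d5*5 - d6/4 = -593/50
  d11 = d5 + 8 = 16/3
Walk from origin (0, 0):
  seg 1: up by d6 = 90 → (0, 90)
  seg 2: right by d6 = 90 → (90, 90)
  seg 3: down by d8 = 48/5 → (90, 402/5)
  seg 4: left by d7 = 40 → (50, 402/5)
  seg 5: down by d6 = 90 → (50, -48/5)
  seg 6: up by d10 = -593/50 → (50, -1073/50)
  seg 7: down by d9 = -202/15 → (50, -1199/150)
  seg 8: right by d2 = 18 → (68, -1199/150)
  seg 9: down by d1 = 10 → (68, -2699/150)

d5 = -8/3
d6 = 90
d7 = 40
d8 = 48/5
d9 = -202/15
d10 = -593/50
d11 = 16/3
endpoint = (68, -2699/150)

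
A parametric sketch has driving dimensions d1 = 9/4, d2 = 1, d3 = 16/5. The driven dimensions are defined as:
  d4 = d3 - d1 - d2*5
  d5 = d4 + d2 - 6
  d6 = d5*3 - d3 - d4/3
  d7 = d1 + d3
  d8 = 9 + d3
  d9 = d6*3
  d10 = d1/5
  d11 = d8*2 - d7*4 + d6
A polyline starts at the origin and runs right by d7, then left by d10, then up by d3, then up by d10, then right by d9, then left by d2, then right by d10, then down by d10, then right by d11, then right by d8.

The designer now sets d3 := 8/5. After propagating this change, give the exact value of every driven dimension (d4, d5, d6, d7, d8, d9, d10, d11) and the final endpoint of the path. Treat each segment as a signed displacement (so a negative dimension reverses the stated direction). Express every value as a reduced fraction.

d4 = -113/20
d5 = -213/20
d6 = -95/3
d7 = 77/20
d8 = 53/5
d9 = -95
d10 = 9/20
d11 = -388/15
endpoint = (-1289/12, 8/5)

Apply edit: d3 := 8/5
  d4 = d3 - d1 - d2*5 = -113/20
  d5 = d4 + d2 - 6 = -213/20
  d6 = d5*3 - d3 - d4/3 = -95/3
  d7 = d1 + d3 = 77/20
  d8 = 9 + d3 = 53/5
  d9 = d6*3 = -95
  d10 = d1/5 = 9/20
  d11 = d8*2 - d7*4 + d6 = -388/15
Walk from origin (0, 0):
  seg 1: right by d7 = 77/20 → (77/20, 0)
  seg 2: left by d10 = 9/20 → (17/5, 0)
  seg 3: up by d3 = 8/5 → (17/5, 8/5)
  seg 4: up by d10 = 9/20 → (17/5, 41/20)
  seg 5: right by d9 = -95 → (-458/5, 41/20)
  seg 6: left by d2 = 1 → (-463/5, 41/20)
  seg 7: right by d10 = 9/20 → (-1843/20, 41/20)
  seg 8: down by d10 = 9/20 → (-1843/20, 8/5)
  seg 9: right by d11 = -388/15 → (-7081/60, 8/5)
  seg 10: right by d8 = 53/5 → (-1289/12, 8/5)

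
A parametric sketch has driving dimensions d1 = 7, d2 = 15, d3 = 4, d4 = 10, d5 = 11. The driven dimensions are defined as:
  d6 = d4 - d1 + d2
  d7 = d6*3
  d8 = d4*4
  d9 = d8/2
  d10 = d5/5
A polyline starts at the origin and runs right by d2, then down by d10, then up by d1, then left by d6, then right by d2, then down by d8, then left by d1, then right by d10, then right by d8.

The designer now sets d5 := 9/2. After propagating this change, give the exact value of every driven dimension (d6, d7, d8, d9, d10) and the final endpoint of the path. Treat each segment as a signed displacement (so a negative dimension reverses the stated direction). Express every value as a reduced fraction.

d6 = 18
d7 = 54
d8 = 40
d9 = 20
d10 = 9/10
endpoint = (459/10, -339/10)

Apply edit: d5 := 9/2
  d6 = d4 - d1 + d2 = 18
  d7 = d6*3 = 54
  d8 = d4*4 = 40
  d9 = d8/2 = 20
  d10 = d5/5 = 9/10
Walk from origin (0, 0):
  seg 1: right by d2 = 15 → (15, 0)
  seg 2: down by d10 = 9/10 → (15, -9/10)
  seg 3: up by d1 = 7 → (15, 61/10)
  seg 4: left by d6 = 18 → (-3, 61/10)
  seg 5: right by d2 = 15 → (12, 61/10)
  seg 6: down by d8 = 40 → (12, -339/10)
  seg 7: left by d1 = 7 → (5, -339/10)
  seg 8: right by d10 = 9/10 → (59/10, -339/10)
  seg 9: right by d8 = 40 → (459/10, -339/10)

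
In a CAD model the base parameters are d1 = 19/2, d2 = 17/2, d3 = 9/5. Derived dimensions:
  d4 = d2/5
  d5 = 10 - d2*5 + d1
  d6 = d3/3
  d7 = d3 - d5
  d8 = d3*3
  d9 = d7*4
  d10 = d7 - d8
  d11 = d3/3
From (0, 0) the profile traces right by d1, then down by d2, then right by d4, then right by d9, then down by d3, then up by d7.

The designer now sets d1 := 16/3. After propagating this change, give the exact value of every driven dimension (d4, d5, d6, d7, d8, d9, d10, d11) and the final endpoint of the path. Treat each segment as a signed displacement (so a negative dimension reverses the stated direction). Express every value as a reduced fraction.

Apply edit: d1 := 16/3
  d4 = d2/5 = 17/10
  d5 = 10 - d2*5 + d1 = -163/6
  d6 = d3/3 = 3/5
  d7 = d3 - d5 = 869/30
  d8 = d3*3 = 27/5
  d9 = d7*4 = 1738/15
  d10 = d7 - d8 = 707/30
  d11 = d3/3 = 3/5
Walk from origin (0, 0):
  seg 1: right by d1 = 16/3 → (16/3, 0)
  seg 2: down by d2 = 17/2 → (16/3, -17/2)
  seg 3: right by d4 = 17/10 → (211/30, -17/2)
  seg 4: right by d9 = 1738/15 → (1229/10, -17/2)
  seg 5: down by d3 = 9/5 → (1229/10, -103/10)
  seg 6: up by d7 = 869/30 → (1229/10, 56/3)

d4 = 17/10
d5 = -163/6
d6 = 3/5
d7 = 869/30
d8 = 27/5
d9 = 1738/15
d10 = 707/30
d11 = 3/5
endpoint = (1229/10, 56/3)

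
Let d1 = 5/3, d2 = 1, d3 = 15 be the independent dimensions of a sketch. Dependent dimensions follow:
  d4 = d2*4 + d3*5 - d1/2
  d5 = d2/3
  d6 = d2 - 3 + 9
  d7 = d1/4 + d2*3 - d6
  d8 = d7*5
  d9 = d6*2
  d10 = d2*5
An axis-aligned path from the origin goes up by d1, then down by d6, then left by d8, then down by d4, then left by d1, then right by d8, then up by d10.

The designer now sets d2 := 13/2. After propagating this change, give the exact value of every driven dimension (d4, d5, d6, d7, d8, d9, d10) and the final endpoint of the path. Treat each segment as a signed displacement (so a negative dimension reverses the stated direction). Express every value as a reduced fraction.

d4 = 601/6
d5 = 13/6
d6 = 25/2
d7 = 89/12
d8 = 445/12
d9 = 25
d10 = 65/2
endpoint = (-5/3, -157/2)

Apply edit: d2 := 13/2
  d4 = d2*4 + d3*5 - d1/2 = 601/6
  d5 = d2/3 = 13/6
  d6 = d2 - 3 + 9 = 25/2
  d7 = d1/4 + d2*3 - d6 = 89/12
  d8 = d7*5 = 445/12
  d9 = d6*2 = 25
  d10 = d2*5 = 65/2
Walk from origin (0, 0):
  seg 1: up by d1 = 5/3 → (0, 5/3)
  seg 2: down by d6 = 25/2 → (0, -65/6)
  seg 3: left by d8 = 445/12 → (-445/12, -65/6)
  seg 4: down by d4 = 601/6 → (-445/12, -111)
  seg 5: left by d1 = 5/3 → (-155/4, -111)
  seg 6: right by d8 = 445/12 → (-5/3, -111)
  seg 7: up by d10 = 65/2 → (-5/3, -157/2)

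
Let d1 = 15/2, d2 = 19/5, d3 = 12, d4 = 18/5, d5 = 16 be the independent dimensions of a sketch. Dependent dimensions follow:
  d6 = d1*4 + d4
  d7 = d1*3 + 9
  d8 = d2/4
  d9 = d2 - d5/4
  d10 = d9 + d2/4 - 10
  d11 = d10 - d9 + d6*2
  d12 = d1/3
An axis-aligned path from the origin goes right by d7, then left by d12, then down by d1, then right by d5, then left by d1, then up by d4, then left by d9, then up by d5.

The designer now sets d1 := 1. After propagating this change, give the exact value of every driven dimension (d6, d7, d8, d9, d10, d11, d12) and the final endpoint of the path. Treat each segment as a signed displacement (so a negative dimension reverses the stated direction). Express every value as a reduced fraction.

d6 = 38/5
d7 = 12
d8 = 19/20
d9 = -1/5
d10 = -37/4
d11 = 123/20
d12 = 1/3
endpoint = (403/15, 93/5)

Apply edit: d1 := 1
  d6 = d1*4 + d4 = 38/5
  d7 = d1*3 + 9 = 12
  d8 = d2/4 = 19/20
  d9 = d2 - d5/4 = -1/5
  d10 = d9 + d2/4 - 10 = -37/4
  d11 = d10 - d9 + d6*2 = 123/20
  d12 = d1/3 = 1/3
Walk from origin (0, 0):
  seg 1: right by d7 = 12 → (12, 0)
  seg 2: left by d12 = 1/3 → (35/3, 0)
  seg 3: down by d1 = 1 → (35/3, -1)
  seg 4: right by d5 = 16 → (83/3, -1)
  seg 5: left by d1 = 1 → (80/3, -1)
  seg 6: up by d4 = 18/5 → (80/3, 13/5)
  seg 7: left by d9 = -1/5 → (403/15, 13/5)
  seg 8: up by d5 = 16 → (403/15, 93/5)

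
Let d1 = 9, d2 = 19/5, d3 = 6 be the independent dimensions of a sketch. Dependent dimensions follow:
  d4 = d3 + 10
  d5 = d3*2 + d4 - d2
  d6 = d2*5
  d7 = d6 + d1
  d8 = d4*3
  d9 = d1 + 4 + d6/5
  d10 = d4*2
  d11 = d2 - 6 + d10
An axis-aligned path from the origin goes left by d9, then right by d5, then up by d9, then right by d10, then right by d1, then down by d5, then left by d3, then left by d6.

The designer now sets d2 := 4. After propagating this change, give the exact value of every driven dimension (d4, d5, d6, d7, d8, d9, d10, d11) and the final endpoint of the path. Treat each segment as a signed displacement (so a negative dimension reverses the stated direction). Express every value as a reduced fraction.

d4 = 16
d5 = 24
d6 = 20
d7 = 29
d8 = 48
d9 = 17
d10 = 32
d11 = 30
endpoint = (22, -7)

Apply edit: d2 := 4
  d4 = d3 + 10 = 16
  d5 = d3*2 + d4 - d2 = 24
  d6 = d2*5 = 20
  d7 = d6 + d1 = 29
  d8 = d4*3 = 48
  d9 = d1 + 4 + d6/5 = 17
  d10 = d4*2 = 32
  d11 = d2 - 6 + d10 = 30
Walk from origin (0, 0):
  seg 1: left by d9 = 17 → (-17, 0)
  seg 2: right by d5 = 24 → (7, 0)
  seg 3: up by d9 = 17 → (7, 17)
  seg 4: right by d10 = 32 → (39, 17)
  seg 5: right by d1 = 9 → (48, 17)
  seg 6: down by d5 = 24 → (48, -7)
  seg 7: left by d3 = 6 → (42, -7)
  seg 8: left by d6 = 20 → (22, -7)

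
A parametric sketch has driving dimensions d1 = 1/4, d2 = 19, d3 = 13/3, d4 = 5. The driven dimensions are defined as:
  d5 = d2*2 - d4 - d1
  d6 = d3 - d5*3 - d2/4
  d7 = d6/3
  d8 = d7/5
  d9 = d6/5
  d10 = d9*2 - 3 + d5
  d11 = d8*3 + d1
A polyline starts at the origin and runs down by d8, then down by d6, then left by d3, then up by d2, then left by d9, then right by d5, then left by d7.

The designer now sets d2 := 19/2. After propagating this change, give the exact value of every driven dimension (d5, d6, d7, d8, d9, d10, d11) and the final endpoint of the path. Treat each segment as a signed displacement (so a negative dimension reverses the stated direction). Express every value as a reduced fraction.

Apply edit: d2 := 19/2
  d5 = d2*2 - d4 - d1 = 55/4
  d6 = d3 - d5*3 - d2/4 = -943/24
  d7 = d6/3 = -943/72
  d8 = d7/5 = -943/360
  d9 = d6/5 = -943/120
  d10 = d9*2 - 3 + d5 = -149/30
  d11 = d8*3 + d1 = -913/120
Walk from origin (0, 0):
  seg 1: down by d8 = -943/360 → (0, 943/360)
  seg 2: down by d6 = -943/24 → (0, 1886/45)
  seg 3: left by d3 = 13/3 → (-13/3, 1886/45)
  seg 4: up by d2 = 19/2 → (-13/3, 4627/90)
  seg 5: left by d9 = -943/120 → (141/40, 4627/90)
  seg 6: right by d5 = 55/4 → (691/40, 4627/90)
  seg 7: left by d7 = -943/72 → (5467/180, 4627/90)

d5 = 55/4
d6 = -943/24
d7 = -943/72
d8 = -943/360
d9 = -943/120
d10 = -149/30
d11 = -913/120
endpoint = (5467/180, 4627/90)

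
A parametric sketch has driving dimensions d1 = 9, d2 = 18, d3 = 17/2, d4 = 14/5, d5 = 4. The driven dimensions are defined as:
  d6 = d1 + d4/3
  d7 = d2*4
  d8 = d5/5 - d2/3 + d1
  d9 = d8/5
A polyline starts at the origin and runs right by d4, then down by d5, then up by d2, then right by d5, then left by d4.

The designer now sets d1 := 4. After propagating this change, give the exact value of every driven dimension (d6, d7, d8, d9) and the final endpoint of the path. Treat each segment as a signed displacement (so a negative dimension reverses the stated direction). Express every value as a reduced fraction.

Apply edit: d1 := 4
  d6 = d1 + d4/3 = 74/15
  d7 = d2*4 = 72
  d8 = d5/5 - d2/3 + d1 = -6/5
  d9 = d8/5 = -6/25
Walk from origin (0, 0):
  seg 1: right by d4 = 14/5 → (14/5, 0)
  seg 2: down by d5 = 4 → (14/5, -4)
  seg 3: up by d2 = 18 → (14/5, 14)
  seg 4: right by d5 = 4 → (34/5, 14)
  seg 5: left by d4 = 14/5 → (4, 14)

d6 = 74/15
d7 = 72
d8 = -6/5
d9 = -6/25
endpoint = (4, 14)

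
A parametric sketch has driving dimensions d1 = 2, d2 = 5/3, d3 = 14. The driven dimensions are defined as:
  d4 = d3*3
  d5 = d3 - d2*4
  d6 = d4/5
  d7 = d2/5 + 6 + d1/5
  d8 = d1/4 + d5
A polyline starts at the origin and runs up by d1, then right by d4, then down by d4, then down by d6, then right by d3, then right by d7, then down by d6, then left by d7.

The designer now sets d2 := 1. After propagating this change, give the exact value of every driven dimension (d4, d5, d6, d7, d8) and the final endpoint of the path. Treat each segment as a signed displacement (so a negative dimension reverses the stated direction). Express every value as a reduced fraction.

d4 = 42
d5 = 10
d6 = 42/5
d7 = 33/5
d8 = 21/2
endpoint = (56, -284/5)

Apply edit: d2 := 1
  d4 = d3*3 = 42
  d5 = d3 - d2*4 = 10
  d6 = d4/5 = 42/5
  d7 = d2/5 + 6 + d1/5 = 33/5
  d8 = d1/4 + d5 = 21/2
Walk from origin (0, 0):
  seg 1: up by d1 = 2 → (0, 2)
  seg 2: right by d4 = 42 → (42, 2)
  seg 3: down by d4 = 42 → (42, -40)
  seg 4: down by d6 = 42/5 → (42, -242/5)
  seg 5: right by d3 = 14 → (56, -242/5)
  seg 6: right by d7 = 33/5 → (313/5, -242/5)
  seg 7: down by d6 = 42/5 → (313/5, -284/5)
  seg 8: left by d7 = 33/5 → (56, -284/5)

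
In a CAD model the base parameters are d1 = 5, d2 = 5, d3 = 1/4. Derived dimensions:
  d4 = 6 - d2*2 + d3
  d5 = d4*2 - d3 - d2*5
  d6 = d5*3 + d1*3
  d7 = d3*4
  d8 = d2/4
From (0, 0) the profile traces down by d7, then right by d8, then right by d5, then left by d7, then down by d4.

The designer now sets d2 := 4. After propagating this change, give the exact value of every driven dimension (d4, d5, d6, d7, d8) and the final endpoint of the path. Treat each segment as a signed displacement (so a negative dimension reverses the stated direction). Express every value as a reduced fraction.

d4 = -7/4
d5 = -95/4
d6 = -225/4
d7 = 1
d8 = 1
endpoint = (-95/4, 3/4)

Apply edit: d2 := 4
  d4 = 6 - d2*2 + d3 = -7/4
  d5 = d4*2 - d3 - d2*5 = -95/4
  d6 = d5*3 + d1*3 = -225/4
  d7 = d3*4 = 1
  d8 = d2/4 = 1
Walk from origin (0, 0):
  seg 1: down by d7 = 1 → (0, -1)
  seg 2: right by d8 = 1 → (1, -1)
  seg 3: right by d5 = -95/4 → (-91/4, -1)
  seg 4: left by d7 = 1 → (-95/4, -1)
  seg 5: down by d4 = -7/4 → (-95/4, 3/4)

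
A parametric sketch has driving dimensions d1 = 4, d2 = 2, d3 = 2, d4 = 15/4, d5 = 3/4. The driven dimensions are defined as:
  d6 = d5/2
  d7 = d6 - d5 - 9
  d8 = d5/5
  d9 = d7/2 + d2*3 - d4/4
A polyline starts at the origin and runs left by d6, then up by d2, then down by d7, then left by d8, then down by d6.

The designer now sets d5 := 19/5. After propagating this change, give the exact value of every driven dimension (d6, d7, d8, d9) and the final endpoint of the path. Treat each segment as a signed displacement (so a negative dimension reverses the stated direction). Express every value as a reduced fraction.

Apply edit: d5 := 19/5
  d6 = d5/2 = 19/10
  d7 = d6 - d5 - 9 = -109/10
  d8 = d5/5 = 19/25
  d9 = d7/2 + d2*3 - d4/4 = -31/80
Walk from origin (0, 0):
  seg 1: left by d6 = 19/10 → (-19/10, 0)
  seg 2: up by d2 = 2 → (-19/10, 2)
  seg 3: down by d7 = -109/10 → (-19/10, 129/10)
  seg 4: left by d8 = 19/25 → (-133/50, 129/10)
  seg 5: down by d6 = 19/10 → (-133/50, 11)

d6 = 19/10
d7 = -109/10
d8 = 19/25
d9 = -31/80
endpoint = (-133/50, 11)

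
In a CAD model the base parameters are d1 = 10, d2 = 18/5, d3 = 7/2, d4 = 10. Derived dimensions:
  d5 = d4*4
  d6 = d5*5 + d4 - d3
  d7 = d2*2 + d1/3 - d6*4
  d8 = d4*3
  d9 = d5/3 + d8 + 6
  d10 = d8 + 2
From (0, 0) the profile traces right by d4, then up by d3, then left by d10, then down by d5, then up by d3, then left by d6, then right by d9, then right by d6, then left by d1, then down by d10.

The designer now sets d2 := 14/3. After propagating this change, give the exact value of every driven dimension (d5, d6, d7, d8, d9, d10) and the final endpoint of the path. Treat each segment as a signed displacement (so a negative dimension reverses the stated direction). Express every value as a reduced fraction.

Apply edit: d2 := 14/3
  d5 = d4*4 = 40
  d6 = d5*5 + d4 - d3 = 413/2
  d7 = d2*2 + d1/3 - d6*4 = -2440/3
  d8 = d4*3 = 30
  d9 = d5/3 + d8 + 6 = 148/3
  d10 = d8 + 2 = 32
Walk from origin (0, 0):
  seg 1: right by d4 = 10 → (10, 0)
  seg 2: up by d3 = 7/2 → (10, 7/2)
  seg 3: left by d10 = 32 → (-22, 7/2)
  seg 4: down by d5 = 40 → (-22, -73/2)
  seg 5: up by d3 = 7/2 → (-22, -33)
  seg 6: left by d6 = 413/2 → (-457/2, -33)
  seg 7: right by d9 = 148/3 → (-1075/6, -33)
  seg 8: right by d6 = 413/2 → (82/3, -33)
  seg 9: left by d1 = 10 → (52/3, -33)
  seg 10: down by d10 = 32 → (52/3, -65)

d5 = 40
d6 = 413/2
d7 = -2440/3
d8 = 30
d9 = 148/3
d10 = 32
endpoint = (52/3, -65)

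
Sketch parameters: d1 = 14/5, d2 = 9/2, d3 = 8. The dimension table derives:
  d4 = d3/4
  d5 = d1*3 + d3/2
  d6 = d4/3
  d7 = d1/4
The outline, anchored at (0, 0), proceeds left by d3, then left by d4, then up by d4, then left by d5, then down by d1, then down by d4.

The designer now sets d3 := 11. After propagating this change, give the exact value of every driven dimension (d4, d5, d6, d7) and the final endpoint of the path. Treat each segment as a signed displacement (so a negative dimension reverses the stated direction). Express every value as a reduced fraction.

d4 = 11/4
d5 = 139/10
d6 = 11/12
d7 = 7/10
endpoint = (-553/20, -14/5)

Apply edit: d3 := 11
  d4 = d3/4 = 11/4
  d5 = d1*3 + d3/2 = 139/10
  d6 = d4/3 = 11/12
  d7 = d1/4 = 7/10
Walk from origin (0, 0):
  seg 1: left by d3 = 11 → (-11, 0)
  seg 2: left by d4 = 11/4 → (-55/4, 0)
  seg 3: up by d4 = 11/4 → (-55/4, 11/4)
  seg 4: left by d5 = 139/10 → (-553/20, 11/4)
  seg 5: down by d1 = 14/5 → (-553/20, -1/20)
  seg 6: down by d4 = 11/4 → (-553/20, -14/5)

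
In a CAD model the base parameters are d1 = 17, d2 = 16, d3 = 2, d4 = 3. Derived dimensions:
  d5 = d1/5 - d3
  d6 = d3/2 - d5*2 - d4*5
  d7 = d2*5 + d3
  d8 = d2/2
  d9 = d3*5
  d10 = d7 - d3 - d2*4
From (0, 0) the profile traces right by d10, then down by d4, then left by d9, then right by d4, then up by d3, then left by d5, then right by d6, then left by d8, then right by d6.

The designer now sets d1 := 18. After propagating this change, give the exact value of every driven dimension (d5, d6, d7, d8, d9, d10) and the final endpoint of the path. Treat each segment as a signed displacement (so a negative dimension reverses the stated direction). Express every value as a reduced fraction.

Apply edit: d1 := 18
  d5 = d1/5 - d3 = 8/5
  d6 = d3/2 - d5*2 - d4*5 = -86/5
  d7 = d2*5 + d3 = 82
  d8 = d2/2 = 8
  d9 = d3*5 = 10
  d10 = d7 - d3 - d2*4 = 16
Walk from origin (0, 0):
  seg 1: right by d10 = 16 → (16, 0)
  seg 2: down by d4 = 3 → (16, -3)
  seg 3: left by d9 = 10 → (6, -3)
  seg 4: right by d4 = 3 → (9, -3)
  seg 5: up by d3 = 2 → (9, -1)
  seg 6: left by d5 = 8/5 → (37/5, -1)
  seg 7: right by d6 = -86/5 → (-49/5, -1)
  seg 8: left by d8 = 8 → (-89/5, -1)
  seg 9: right by d6 = -86/5 → (-35, -1)

d5 = 8/5
d6 = -86/5
d7 = 82
d8 = 8
d9 = 10
d10 = 16
endpoint = (-35, -1)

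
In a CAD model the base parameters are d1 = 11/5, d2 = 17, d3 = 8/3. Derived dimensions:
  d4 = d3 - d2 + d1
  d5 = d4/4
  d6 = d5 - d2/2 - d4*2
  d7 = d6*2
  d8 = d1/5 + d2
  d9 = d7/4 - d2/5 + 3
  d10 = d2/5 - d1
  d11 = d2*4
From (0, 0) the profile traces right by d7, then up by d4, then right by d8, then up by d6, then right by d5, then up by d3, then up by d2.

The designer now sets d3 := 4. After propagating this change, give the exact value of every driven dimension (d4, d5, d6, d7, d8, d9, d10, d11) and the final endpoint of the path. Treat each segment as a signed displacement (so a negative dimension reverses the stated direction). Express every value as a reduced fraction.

d4 = -54/5
d5 = -27/10
d6 = 52/5
d7 = 104/5
d8 = 436/25
d9 = 24/5
d10 = 6/5
d11 = 68
endpoint = (1777/50, 103/5)

Apply edit: d3 := 4
  d4 = d3 - d2 + d1 = -54/5
  d5 = d4/4 = -27/10
  d6 = d5 - d2/2 - d4*2 = 52/5
  d7 = d6*2 = 104/5
  d8 = d1/5 + d2 = 436/25
  d9 = d7/4 - d2/5 + 3 = 24/5
  d10 = d2/5 - d1 = 6/5
  d11 = d2*4 = 68
Walk from origin (0, 0):
  seg 1: right by d7 = 104/5 → (104/5, 0)
  seg 2: up by d4 = -54/5 → (104/5, -54/5)
  seg 3: right by d8 = 436/25 → (956/25, -54/5)
  seg 4: up by d6 = 52/5 → (956/25, -2/5)
  seg 5: right by d5 = -27/10 → (1777/50, -2/5)
  seg 6: up by d3 = 4 → (1777/50, 18/5)
  seg 7: up by d2 = 17 → (1777/50, 103/5)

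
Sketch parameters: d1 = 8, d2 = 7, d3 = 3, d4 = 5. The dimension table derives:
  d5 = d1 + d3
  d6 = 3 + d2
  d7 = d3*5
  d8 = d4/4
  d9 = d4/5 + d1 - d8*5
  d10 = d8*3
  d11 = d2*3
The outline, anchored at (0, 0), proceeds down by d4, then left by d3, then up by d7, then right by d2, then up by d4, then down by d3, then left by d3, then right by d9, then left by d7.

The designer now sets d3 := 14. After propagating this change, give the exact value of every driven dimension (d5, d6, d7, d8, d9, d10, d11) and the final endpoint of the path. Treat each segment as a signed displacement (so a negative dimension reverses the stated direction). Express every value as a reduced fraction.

d5 = 22
d6 = 10
d7 = 70
d8 = 5/4
d9 = 11/4
d10 = 15/4
d11 = 21
endpoint = (-353/4, 56)

Apply edit: d3 := 14
  d5 = d1 + d3 = 22
  d6 = 3 + d2 = 10
  d7 = d3*5 = 70
  d8 = d4/4 = 5/4
  d9 = d4/5 + d1 - d8*5 = 11/4
  d10 = d8*3 = 15/4
  d11 = d2*3 = 21
Walk from origin (0, 0):
  seg 1: down by d4 = 5 → (0, -5)
  seg 2: left by d3 = 14 → (-14, -5)
  seg 3: up by d7 = 70 → (-14, 65)
  seg 4: right by d2 = 7 → (-7, 65)
  seg 5: up by d4 = 5 → (-7, 70)
  seg 6: down by d3 = 14 → (-7, 56)
  seg 7: left by d3 = 14 → (-21, 56)
  seg 8: right by d9 = 11/4 → (-73/4, 56)
  seg 9: left by d7 = 70 → (-353/4, 56)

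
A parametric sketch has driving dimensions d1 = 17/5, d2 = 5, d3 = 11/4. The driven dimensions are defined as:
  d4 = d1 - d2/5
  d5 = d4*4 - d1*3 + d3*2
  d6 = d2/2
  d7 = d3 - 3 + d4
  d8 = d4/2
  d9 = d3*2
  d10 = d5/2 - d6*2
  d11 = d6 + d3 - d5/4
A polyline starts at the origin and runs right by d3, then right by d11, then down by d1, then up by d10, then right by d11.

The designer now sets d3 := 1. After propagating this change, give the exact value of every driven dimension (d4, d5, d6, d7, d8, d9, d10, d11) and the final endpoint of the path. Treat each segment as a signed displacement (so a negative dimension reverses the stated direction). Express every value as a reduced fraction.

Apply edit: d3 := 1
  d4 = d1 - d2/5 = 12/5
  d5 = d4*4 - d1*3 + d3*2 = 7/5
  d6 = d2/2 = 5/2
  d7 = d3 - 3 + d4 = 2/5
  d8 = d4/2 = 6/5
  d9 = d3*2 = 2
  d10 = d5/2 - d6*2 = -43/10
  d11 = d6 + d3 - d5/4 = 63/20
Walk from origin (0, 0):
  seg 1: right by d3 = 1 → (1, 0)
  seg 2: right by d11 = 63/20 → (83/20, 0)
  seg 3: down by d1 = 17/5 → (83/20, -17/5)
  seg 4: up by d10 = -43/10 → (83/20, -77/10)
  seg 5: right by d11 = 63/20 → (73/10, -77/10)

d4 = 12/5
d5 = 7/5
d6 = 5/2
d7 = 2/5
d8 = 6/5
d9 = 2
d10 = -43/10
d11 = 63/20
endpoint = (73/10, -77/10)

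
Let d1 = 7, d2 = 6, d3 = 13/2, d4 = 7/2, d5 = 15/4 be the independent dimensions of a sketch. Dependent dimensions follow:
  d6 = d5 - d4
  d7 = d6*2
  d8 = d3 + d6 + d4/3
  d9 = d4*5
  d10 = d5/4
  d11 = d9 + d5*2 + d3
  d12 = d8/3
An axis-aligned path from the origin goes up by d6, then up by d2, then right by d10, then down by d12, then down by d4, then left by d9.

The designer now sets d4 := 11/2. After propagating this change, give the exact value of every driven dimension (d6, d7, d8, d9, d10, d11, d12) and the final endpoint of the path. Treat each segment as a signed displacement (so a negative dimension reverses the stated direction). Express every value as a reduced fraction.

Apply edit: d4 := 11/2
  d6 = d5 - d4 = -7/4
  d7 = d6*2 = -7/2
  d8 = d3 + d6 + d4/3 = 79/12
  d9 = d4*5 = 55/2
  d10 = d5/4 = 15/16
  d11 = d9 + d5*2 + d3 = 83/2
  d12 = d8/3 = 79/36
Walk from origin (0, 0):
  seg 1: up by d6 = -7/4 → (0, -7/4)
  seg 2: up by d2 = 6 → (0, 17/4)
  seg 3: right by d10 = 15/16 → (15/16, 17/4)
  seg 4: down by d12 = 79/36 → (15/16, 37/18)
  seg 5: down by d4 = 11/2 → (15/16, -31/9)
  seg 6: left by d9 = 55/2 → (-425/16, -31/9)

d6 = -7/4
d7 = -7/2
d8 = 79/12
d9 = 55/2
d10 = 15/16
d11 = 83/2
d12 = 79/36
endpoint = (-425/16, -31/9)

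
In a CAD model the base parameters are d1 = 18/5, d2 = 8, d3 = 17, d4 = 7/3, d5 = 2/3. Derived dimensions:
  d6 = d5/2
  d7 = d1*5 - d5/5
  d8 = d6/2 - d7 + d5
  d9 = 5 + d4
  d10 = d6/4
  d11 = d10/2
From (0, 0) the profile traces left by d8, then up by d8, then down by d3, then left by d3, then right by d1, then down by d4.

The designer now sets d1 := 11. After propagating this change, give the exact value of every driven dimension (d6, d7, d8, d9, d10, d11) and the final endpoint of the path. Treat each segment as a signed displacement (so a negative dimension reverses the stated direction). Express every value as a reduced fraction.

d6 = 1/3
d7 = 823/15
d8 = -1621/30
d9 = 22/3
d10 = 1/12
d11 = 1/24
endpoint = (1441/30, -2201/30)

Apply edit: d1 := 11
  d6 = d5/2 = 1/3
  d7 = d1*5 - d5/5 = 823/15
  d8 = d6/2 - d7 + d5 = -1621/30
  d9 = 5 + d4 = 22/3
  d10 = d6/4 = 1/12
  d11 = d10/2 = 1/24
Walk from origin (0, 0):
  seg 1: left by d8 = -1621/30 → (1621/30, 0)
  seg 2: up by d8 = -1621/30 → (1621/30, -1621/30)
  seg 3: down by d3 = 17 → (1621/30, -2131/30)
  seg 4: left by d3 = 17 → (1111/30, -2131/30)
  seg 5: right by d1 = 11 → (1441/30, -2131/30)
  seg 6: down by d4 = 7/3 → (1441/30, -2201/30)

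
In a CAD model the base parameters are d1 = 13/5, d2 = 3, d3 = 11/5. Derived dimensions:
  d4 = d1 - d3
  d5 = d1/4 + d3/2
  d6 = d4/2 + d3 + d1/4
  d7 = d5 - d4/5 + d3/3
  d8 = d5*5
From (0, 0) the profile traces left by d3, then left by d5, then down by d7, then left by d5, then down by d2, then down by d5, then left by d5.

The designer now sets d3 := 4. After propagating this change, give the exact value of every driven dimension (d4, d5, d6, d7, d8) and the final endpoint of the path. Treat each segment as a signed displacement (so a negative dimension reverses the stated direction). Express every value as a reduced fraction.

d4 = -7/5
d5 = 53/20
d6 = 79/20
d7 = 1279/300
d8 = 53/4
endpoint = (-239/20, -1487/150)

Apply edit: d3 := 4
  d4 = d1 - d3 = -7/5
  d5 = d1/4 + d3/2 = 53/20
  d6 = d4/2 + d3 + d1/4 = 79/20
  d7 = d5 - d4/5 + d3/3 = 1279/300
  d8 = d5*5 = 53/4
Walk from origin (0, 0):
  seg 1: left by d3 = 4 → (-4, 0)
  seg 2: left by d5 = 53/20 → (-133/20, 0)
  seg 3: down by d7 = 1279/300 → (-133/20, -1279/300)
  seg 4: left by d5 = 53/20 → (-93/10, -1279/300)
  seg 5: down by d2 = 3 → (-93/10, -2179/300)
  seg 6: down by d5 = 53/20 → (-93/10, -1487/150)
  seg 7: left by d5 = 53/20 → (-239/20, -1487/150)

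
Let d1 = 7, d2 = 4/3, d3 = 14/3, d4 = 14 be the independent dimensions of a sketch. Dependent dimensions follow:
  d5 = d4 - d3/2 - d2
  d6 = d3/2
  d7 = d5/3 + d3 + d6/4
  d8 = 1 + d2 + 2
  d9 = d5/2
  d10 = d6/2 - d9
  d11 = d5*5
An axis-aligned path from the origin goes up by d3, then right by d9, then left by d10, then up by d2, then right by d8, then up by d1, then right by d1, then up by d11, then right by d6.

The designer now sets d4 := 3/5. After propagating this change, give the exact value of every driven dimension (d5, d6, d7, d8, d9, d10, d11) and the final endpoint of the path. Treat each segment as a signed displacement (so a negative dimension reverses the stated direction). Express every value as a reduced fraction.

Apply edit: d4 := 3/5
  d5 = d4 - d3/2 - d2 = -46/15
  d6 = d3/2 = 7/3
  d7 = d5/3 + d3 + d6/4 = 761/180
  d8 = 1 + d2 + 2 = 13/3
  d9 = d5/2 = -23/15
  d10 = d6/2 - d9 = 27/10
  d11 = d5*5 = -46/3
Walk from origin (0, 0):
  seg 1: up by d3 = 14/3 → (0, 14/3)
  seg 2: right by d9 = -23/15 → (-23/15, 14/3)
  seg 3: left by d10 = 27/10 → (-127/30, 14/3)
  seg 4: up by d2 = 4/3 → (-127/30, 6)
  seg 5: right by d8 = 13/3 → (1/10, 6)
  seg 6: up by d1 = 7 → (1/10, 13)
  seg 7: right by d1 = 7 → (71/10, 13)
  seg 8: up by d11 = -46/3 → (71/10, -7/3)
  seg 9: right by d6 = 7/3 → (283/30, -7/3)

d5 = -46/15
d6 = 7/3
d7 = 761/180
d8 = 13/3
d9 = -23/15
d10 = 27/10
d11 = -46/3
endpoint = (283/30, -7/3)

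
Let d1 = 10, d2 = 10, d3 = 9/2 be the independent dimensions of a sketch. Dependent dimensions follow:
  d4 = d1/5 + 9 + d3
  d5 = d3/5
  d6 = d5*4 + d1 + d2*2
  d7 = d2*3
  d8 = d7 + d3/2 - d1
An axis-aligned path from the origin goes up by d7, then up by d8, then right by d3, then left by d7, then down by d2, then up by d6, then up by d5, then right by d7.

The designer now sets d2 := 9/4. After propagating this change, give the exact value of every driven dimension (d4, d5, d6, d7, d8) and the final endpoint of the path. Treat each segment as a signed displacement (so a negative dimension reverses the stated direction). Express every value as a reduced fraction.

d4 = 31/2
d5 = 9/10
d6 = 181/10
d7 = 27/4
d8 = -1
endpoint = (9/2, 45/2)

Apply edit: d2 := 9/4
  d4 = d1/5 + 9 + d3 = 31/2
  d5 = d3/5 = 9/10
  d6 = d5*4 + d1 + d2*2 = 181/10
  d7 = d2*3 = 27/4
  d8 = d7 + d3/2 - d1 = -1
Walk from origin (0, 0):
  seg 1: up by d7 = 27/4 → (0, 27/4)
  seg 2: up by d8 = -1 → (0, 23/4)
  seg 3: right by d3 = 9/2 → (9/2, 23/4)
  seg 4: left by d7 = 27/4 → (-9/4, 23/4)
  seg 5: down by d2 = 9/4 → (-9/4, 7/2)
  seg 6: up by d6 = 181/10 → (-9/4, 108/5)
  seg 7: up by d5 = 9/10 → (-9/4, 45/2)
  seg 8: right by d7 = 27/4 → (9/2, 45/2)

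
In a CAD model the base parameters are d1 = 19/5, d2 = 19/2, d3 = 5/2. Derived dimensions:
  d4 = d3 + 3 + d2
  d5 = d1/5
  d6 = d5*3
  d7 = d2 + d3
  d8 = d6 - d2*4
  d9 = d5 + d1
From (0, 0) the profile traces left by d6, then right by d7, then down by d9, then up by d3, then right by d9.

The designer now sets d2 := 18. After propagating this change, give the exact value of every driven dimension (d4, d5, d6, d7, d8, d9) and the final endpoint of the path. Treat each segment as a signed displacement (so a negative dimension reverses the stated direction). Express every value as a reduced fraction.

d4 = 47/2
d5 = 19/25
d6 = 57/25
d7 = 41/2
d8 = -1743/25
d9 = 114/25
endpoint = (1139/50, -103/50)

Apply edit: d2 := 18
  d4 = d3 + 3 + d2 = 47/2
  d5 = d1/5 = 19/25
  d6 = d5*3 = 57/25
  d7 = d2 + d3 = 41/2
  d8 = d6 - d2*4 = -1743/25
  d9 = d5 + d1 = 114/25
Walk from origin (0, 0):
  seg 1: left by d6 = 57/25 → (-57/25, 0)
  seg 2: right by d7 = 41/2 → (911/50, 0)
  seg 3: down by d9 = 114/25 → (911/50, -114/25)
  seg 4: up by d3 = 5/2 → (911/50, -103/50)
  seg 5: right by d9 = 114/25 → (1139/50, -103/50)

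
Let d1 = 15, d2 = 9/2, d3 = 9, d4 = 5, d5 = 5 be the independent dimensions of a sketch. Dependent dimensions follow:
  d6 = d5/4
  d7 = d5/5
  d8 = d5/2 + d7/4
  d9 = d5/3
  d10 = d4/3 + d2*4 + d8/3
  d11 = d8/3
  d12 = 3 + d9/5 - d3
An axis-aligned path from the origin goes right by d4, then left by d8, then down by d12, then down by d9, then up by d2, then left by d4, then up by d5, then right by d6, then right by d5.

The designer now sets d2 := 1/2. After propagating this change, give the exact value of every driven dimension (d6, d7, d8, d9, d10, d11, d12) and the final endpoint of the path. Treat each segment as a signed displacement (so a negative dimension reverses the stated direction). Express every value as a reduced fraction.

d6 = 5/4
d7 = 1
d8 = 11/4
d9 = 5/3
d10 = 55/12
d11 = 11/12
d12 = -17/3
endpoint = (7/2, 19/2)

Apply edit: d2 := 1/2
  d6 = d5/4 = 5/4
  d7 = d5/5 = 1
  d8 = d5/2 + d7/4 = 11/4
  d9 = d5/3 = 5/3
  d10 = d4/3 + d2*4 + d8/3 = 55/12
  d11 = d8/3 = 11/12
  d12 = 3 + d9/5 - d3 = -17/3
Walk from origin (0, 0):
  seg 1: right by d4 = 5 → (5, 0)
  seg 2: left by d8 = 11/4 → (9/4, 0)
  seg 3: down by d12 = -17/3 → (9/4, 17/3)
  seg 4: down by d9 = 5/3 → (9/4, 4)
  seg 5: up by d2 = 1/2 → (9/4, 9/2)
  seg 6: left by d4 = 5 → (-11/4, 9/2)
  seg 7: up by d5 = 5 → (-11/4, 19/2)
  seg 8: right by d6 = 5/4 → (-3/2, 19/2)
  seg 9: right by d5 = 5 → (7/2, 19/2)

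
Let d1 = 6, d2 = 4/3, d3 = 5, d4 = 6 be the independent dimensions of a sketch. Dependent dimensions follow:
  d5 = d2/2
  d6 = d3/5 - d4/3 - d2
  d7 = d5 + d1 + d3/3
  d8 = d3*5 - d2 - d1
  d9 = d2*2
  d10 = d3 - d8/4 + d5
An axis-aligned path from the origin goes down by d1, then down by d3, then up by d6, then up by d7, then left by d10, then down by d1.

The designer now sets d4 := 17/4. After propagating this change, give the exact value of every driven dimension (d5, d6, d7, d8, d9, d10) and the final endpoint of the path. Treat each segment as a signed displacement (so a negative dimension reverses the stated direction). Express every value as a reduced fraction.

d5 = 2/3
d6 = -7/4
d7 = 25/3
d8 = 53/3
d9 = 8/3
d10 = 5/4
endpoint = (-5/4, -125/12)

Apply edit: d4 := 17/4
  d5 = d2/2 = 2/3
  d6 = d3/5 - d4/3 - d2 = -7/4
  d7 = d5 + d1 + d3/3 = 25/3
  d8 = d3*5 - d2 - d1 = 53/3
  d9 = d2*2 = 8/3
  d10 = d3 - d8/4 + d5 = 5/4
Walk from origin (0, 0):
  seg 1: down by d1 = 6 → (0, -6)
  seg 2: down by d3 = 5 → (0, -11)
  seg 3: up by d6 = -7/4 → (0, -51/4)
  seg 4: up by d7 = 25/3 → (0, -53/12)
  seg 5: left by d10 = 5/4 → (-5/4, -53/12)
  seg 6: down by d1 = 6 → (-5/4, -125/12)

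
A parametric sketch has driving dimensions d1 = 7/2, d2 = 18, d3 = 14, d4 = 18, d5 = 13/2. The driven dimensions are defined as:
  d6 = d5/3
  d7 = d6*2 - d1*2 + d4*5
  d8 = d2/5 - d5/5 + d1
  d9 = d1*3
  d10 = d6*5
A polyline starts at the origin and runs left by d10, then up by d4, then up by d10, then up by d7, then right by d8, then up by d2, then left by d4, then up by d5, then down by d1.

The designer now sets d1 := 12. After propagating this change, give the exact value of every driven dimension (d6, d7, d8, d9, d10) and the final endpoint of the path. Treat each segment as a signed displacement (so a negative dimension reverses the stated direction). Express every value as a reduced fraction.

Apply edit: d1 := 12
  d6 = d5/3 = 13/6
  d7 = d6*2 - d1*2 + d4*5 = 211/3
  d8 = d2/5 - d5/5 + d1 = 143/10
  d9 = d1*3 = 36
  d10 = d6*5 = 65/6
Walk from origin (0, 0):
  seg 1: left by d10 = 65/6 → (-65/6, 0)
  seg 2: up by d4 = 18 → (-65/6, 18)
  seg 3: up by d10 = 65/6 → (-65/6, 173/6)
  seg 4: up by d7 = 211/3 → (-65/6, 595/6)
  seg 5: right by d8 = 143/10 → (52/15, 595/6)
  seg 6: up by d2 = 18 → (52/15, 703/6)
  seg 7: left by d4 = 18 → (-218/15, 703/6)
  seg 8: up by d5 = 13/2 → (-218/15, 371/3)
  seg 9: down by d1 = 12 → (-218/15, 335/3)

d6 = 13/6
d7 = 211/3
d8 = 143/10
d9 = 36
d10 = 65/6
endpoint = (-218/15, 335/3)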